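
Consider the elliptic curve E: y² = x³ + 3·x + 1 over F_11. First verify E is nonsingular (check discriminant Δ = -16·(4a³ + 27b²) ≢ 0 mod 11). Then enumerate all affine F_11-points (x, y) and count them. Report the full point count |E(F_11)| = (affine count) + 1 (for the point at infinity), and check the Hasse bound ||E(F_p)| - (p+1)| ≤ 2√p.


Affine points = {(0, 1), (0, 10), (1, 4), (1, 7), (2, 2), (2, 9), (3, 2), (3, 9), (4, 0), (5, 3), (5, 8), (6, 2), (6, 9), (8, 3), (8, 8), (9, 3), (9, 8)}; affine count = 17; |E(F_11)| = 18.

Discriminant check: Δ ∝ 4a³ + 27b² = 4·3³ + 27·1² = 4·27 + 27·1 ≡ 3 (mod 11). Nonzero ⇒ E is nonsingular.
For each x ∈ F_11, compute rhs = x³ + 3·x + 1 mod 11, then count y ∈ F_11 with y² ≡ rhs.
  x = 0: rhs = 1, matching y values: 1, 10 (2 points).
  x = 1: rhs = 5, matching y values: 4, 7 (2 points).
  x = 2: rhs = 4, matching y values: 2, 9 (2 points).
  x = 3: rhs = 4, matching y values: 2, 9 (2 points).
  x = 4: rhs = 0, matching y values: 0 (1 points).
  x = 5: rhs = 9, matching y values: 3, 8 (2 points).
  x = 6: rhs = 4, matching y values: 2, 9 (2 points).
  x = 7: rhs = 2, matching y values: none (0 points).
  x = 8: rhs = 9, matching y values: 3, 8 (2 points).
  x = 9: rhs = 9, matching y values: 3, 8 (2 points).
  x = 10: rhs = 8, matching y values: none (0 points).
Total affine count: 17.
Full point count |E(F_11)| = 17 + 1 = 18.
Hasse bound: |18 − (11+1)| = |6| = 6 ≤ 2√11 ≈ 6.6332 ✓.


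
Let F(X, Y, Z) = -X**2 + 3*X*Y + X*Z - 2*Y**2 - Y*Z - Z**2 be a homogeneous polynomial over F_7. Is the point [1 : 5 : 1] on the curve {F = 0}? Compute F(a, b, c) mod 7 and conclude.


F(1,5,1) ≡ 1 (mod 7); P is NOT on the curve.

Evaluate F(1, 5, 1) term-by-term (mod 7).
  -X**2 ↦ -1·1·1·1 = -1
  3*X*Y ↦ 3·1·5·1 = 15
  X*Z ↦ 1·1·1·1 = 1
  -2*Y**2 ↦ -2·1·25·1 = -50
  -Y*Z ↦ -1·1·5·1 = -5
  -Z**2 ↦ -1·1·1·1 = -1
Sum: F(1, 5, 1) = (-1) + (15) + (1) + (-50) + (-5) + (-1) = -41.
Reducing mod 7: -41 ≡ 1 (mod 7).
Since F(a, b, c) ≡ 1 ≠ 0 (mod 7), P does NOT lie on the curve.


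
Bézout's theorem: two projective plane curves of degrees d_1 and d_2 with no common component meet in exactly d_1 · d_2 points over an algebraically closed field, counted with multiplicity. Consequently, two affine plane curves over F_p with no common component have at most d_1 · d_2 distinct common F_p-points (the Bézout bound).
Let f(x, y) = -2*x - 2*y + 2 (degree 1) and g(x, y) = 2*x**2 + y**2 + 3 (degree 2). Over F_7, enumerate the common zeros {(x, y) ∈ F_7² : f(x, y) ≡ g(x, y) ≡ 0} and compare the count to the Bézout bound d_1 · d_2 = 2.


Common zeros: ∅; count = 0; Bézout bound = 2.

deg(f) = 1, deg(g) = 2, so Bézout bound = 2.
Scan x ∈ F_7. For each x, list the y ∈ F_7 with f(x, y) ≡ 0 and those with g(x, y) ≡ 0 (mod 7); the common zeros in that column are the intersection.
  x = 0: f ≡ 0 at y ∈ {1}; g ≡ 0 at y ∈ {2, 5}; common: ∅.
  x = 1: f ≡ 0 at y ∈ {0}; g ≡ 0 at y ∈ {3, 4}; common: ∅.
  x = 2: f ≡ 0 at y ∈ {6}; g ≡ 0 at y ∈ ∅; common: ∅.
  x = 3: f ≡ 0 at y ∈ {5}; g ≡ 0 at y ∈ {0}; common: ∅.
  x = 4: f ≡ 0 at y ∈ {4}; g ≡ 0 at y ∈ {0}; common: ∅.
  x = 5: f ≡ 0 at y ∈ {3}; g ≡ 0 at y ∈ ∅; common: ∅.
  x = 6: f ≡ 0 at y ∈ {2}; g ≡ 0 at y ∈ {3, 4}; common: ∅.
Collecting: common zeros = ∅, so the count is 0.
Comparison with the Bézout bound: 0 ≤ 2 = deg(f)·deg(g), as expected for curves with no common component (the affine F_7-count falls short of the bound because intersections may lie at infinity, over extension fields, or carry multiplicity).


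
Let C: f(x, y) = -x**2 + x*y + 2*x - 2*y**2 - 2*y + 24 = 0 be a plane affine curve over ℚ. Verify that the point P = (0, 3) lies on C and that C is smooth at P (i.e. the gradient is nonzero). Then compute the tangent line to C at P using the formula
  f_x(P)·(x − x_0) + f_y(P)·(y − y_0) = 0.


Tangent line at P: 5*x - 14*y + 42 = 0.

Step 1: f(0, 3) = 0, so P lies on C.
Step 2: partial derivatives
  f_x(x, y) = -2*x + y + 2, f_y(x, y) = x - 4*y - 2.
  f_x(P) = 5, f_y(P) = -14 (gradient nonzero, so P is smooth).
Step 3: tangent line at P: 5·(x − 0) + -14·(y − 3) = 0.
Expanding: 5*x - 14*y + 42 = 0.


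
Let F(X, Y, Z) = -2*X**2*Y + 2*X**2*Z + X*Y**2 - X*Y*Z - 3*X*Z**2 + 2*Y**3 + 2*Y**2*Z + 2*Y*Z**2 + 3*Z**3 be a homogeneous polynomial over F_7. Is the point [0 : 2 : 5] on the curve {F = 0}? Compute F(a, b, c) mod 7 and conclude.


F(0,2,5) ≡ 6 (mod 7); P is NOT on the curve.

Evaluate F(0, 2, 5) term-by-term (mod 7).
  -2*X**2*Y ↦ -2·0·2·1 = 0
  2*X**2*Z ↦ 2·0·1·5 = 0
  X*Y**2 ↦ 1·0·4·1 = 0
  -X*Y*Z ↦ -1·0·2·5 = 0
  -3*X*Z**2 ↦ -3·0·1·25 = 0
  2*Y**3 ↦ 2·1·8·1 = 16
  2*Y**2*Z ↦ 2·1·4·5 = 40
  2*Y*Z**2 ↦ 2·1·2·25 = 100
  3*Z**3 ↦ 3·1·1·125 = 375
Sum: F(0, 2, 5) = (0) + (0) + (0) + (0) + (0) + (16) + (40) + (100) + (375) = 531.
Reducing mod 7: 531 ≡ 6 (mod 7).
Since F(a, b, c) ≡ 6 ≠ 0 (mod 7), P does NOT lie on the curve.


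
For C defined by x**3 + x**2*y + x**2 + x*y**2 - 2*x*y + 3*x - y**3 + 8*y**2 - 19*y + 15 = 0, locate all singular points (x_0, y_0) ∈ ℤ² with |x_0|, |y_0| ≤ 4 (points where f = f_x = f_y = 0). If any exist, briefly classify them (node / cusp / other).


Singular points: {(-1, 2)}; classification: cusp.

Compute partial derivatives:
  f_x = 3*x**2 + 2*x*y + 2*x + y**2 - 2*y + 3.
  f_y = x**2 + 2*x*y - 2*x - 3*y**2 + 16*y - 19.
Scan x_0 ∈ {−4, ..., 4}. For each x_0, f_y(x_0, y) is a polynomial in y; find its integer roots y ∈ {−4, ..., 4}, then test f_x and f at those candidates.
  x = -4: f_y(-4, y) = -3*y**2 + 8*y + 5; no integer root y with |y| ≤ 4.
  x = -3: f_y(-3, y) = -3*y**2 + 10*y - 4; no integer root y with |y| ≤ 4.
  x = -2: f_y(-2, y) = -3*y**2 + 12*y - 11; no integer root y with |y| ≤ 4.
  x = -1: f_y(-1, y) = -3*y**2 + 14*y - 16; vanishes at y ∈ {2}. (-1, 2): f_x = 0, f = 0 — SINGULAR.
  x = 0: f_y(0, y) = -3*y**2 + 16*y - 19; no integer root y with |y| ≤ 4.
  x = 1: f_y(1, y) = -3*y**2 + 18*y - 20; no integer root y with |y| ≤ 4.
  x = 2: f_y(2, y) = -3*y**2 + 20*y - 19; no integer root y with |y| ≤ 4.
  x = 3: f_y(3, y) = -3*y**2 + 22*y - 16; no integer root y with |y| ≤ 4.
  x = 4: f_y(4, y) = -3*y**2 + 24*y - 11; no integer root y with |y| ≤ 4.
Only singular point on the grid: (-1, 2).
Classify: substitute x = -1 + u, y = 2 + v and expand: f = u**3 + u**2*v + u*v**2 - v**3 + v**2.
No constant or linear terms (consistent with a singular point). Quadratic part: v**2. Cubic part: u**3 + u**2*v + u*v**2 - v**3.
The quadratic part v**2 is a perfect square, so there is a single (double) tangent line v = 0, i.e. y = 2. Restricting the cubic part to that line (v = 0) leaves u**3 ≠ 0, so f is not divisible by v and the branch is v² ≈ -u**3 to lowest order — this is a cusp.
Classification: cusp.


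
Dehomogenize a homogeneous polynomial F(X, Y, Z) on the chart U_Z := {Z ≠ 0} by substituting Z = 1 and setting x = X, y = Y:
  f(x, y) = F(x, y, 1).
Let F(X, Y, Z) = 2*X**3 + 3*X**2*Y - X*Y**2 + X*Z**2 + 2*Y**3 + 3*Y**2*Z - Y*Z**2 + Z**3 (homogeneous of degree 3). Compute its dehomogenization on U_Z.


f(x, y) = 2*x**3 + 3*x**2*y - x*y**2 + x + 2*y**3 + 3*y**2 - y + 1

On U_Z we set Z = 1. Each monomial c·X^i·Y^j·Z^k in F becomes c·x^i·y^j·1^k = c·x^i·y^j.
Substituting Z = 1: F(X, Y, 1) = 2*x**3 + 3*x**2*y - x*y**2 + x + 2*y**3 + 3*y**2 - y + 1.
Note: deg(f) ≤ deg(F) = 3; strict inequality happens when F is divisible by Z (lost terms).


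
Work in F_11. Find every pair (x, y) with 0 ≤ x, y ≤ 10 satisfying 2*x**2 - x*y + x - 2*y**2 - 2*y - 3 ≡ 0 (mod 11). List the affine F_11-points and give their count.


Affine F_11-points: {(1, 0), (1, 4), (3, 1), (3, 2), (4, 0), (4, 8), (5, 5), (5, 8), (6, 3), (6, 4), (8, 1), (8, 5)}; count = 12.

For each of the 121 pairs (x, y) ∈ F_11², evaluate f(x, y) mod 11. Record the zeros.
  x = 0: [0↦8, 1↦4, 2↦7, 3↦6, 4↦1, 5↦3, 6↦1, 7↦6, 8↦7, 9↦4, 10↦8]  zeros at y ∈ ∅
  x = 1: [0↦0, 1↦6, 2↦8, 3↦6, 4↦0, 5↦1, 6↦9, 7↦2, 8↦2, 9↦9, 10↦1]  zeros at y ∈ {0, 4}
  x = 2: [0↦7, 1↦1, 2↦2, 3↦10, 4↦3, 5↦3, 6↦10, 7↦2, 8↦1, 9↦7, 10↦9]  zeros at y ∈ ∅
  x = 3: [0↦7, 1↦0, 2↦0, 3↦7, 4↦10, 5↦9, 6↦4, 7↦6, 8↦4, 9↦9, 10↦10]  zeros at y ∈ {1, 2}
  x = 4: [0↦0, 1↦3, 2↦2, 3↦8, 4↦10, 5↦8, 6↦2, 7↦3, 8↦0, 9↦4, 10↦4]  zeros at y ∈ {0, 8}
  x = 5: [0↦8, 1↦10, 2↦8, 3↦2, 4↦3, 5↦0, 6↦4, 7↦4, 8↦0, 9↦3, 10↦2]  zeros at y ∈ {5, 8}
  x = 6: [0↦9, 1↦10, 2↦7, 3↦0, 4↦0, 5↦7, 6↦10, 7↦9, 8↦4, 9↦6, 10↦4]  zeros at y ∈ {3, 4}
  x = 7: [0↦3, 1↦3, 2↦10, 3↦2, 4↦1, 5↦7, 6↦9, 7↦7, 8↦1, 9↦2, 10↦10]  zeros at y ∈ ∅
  x = 8: [0↦1, 1↦0, 2↦6, 3↦8, 4↦6, 5↦0, 6↦1, 7↦9, 8↦2, 9↦2, 10↦9]  zeros at y ∈ {1, 5}
  x = 9: [0↦3, 1↦1, 2↦6, 3↦7, 4↦4, 5↦8, 6↦8, 7↦4, 8↦7, 9↦6, 10↦1]  zeros at y ∈ ∅
  x = 10: [0↦9, 1↦6, 2↦10, 3↦10, 4↦6, 5↦9, 6↦8, 7↦3, 8↦5, 9↦3, 10↦8]  zeros at y ∈ ∅
Collecting zeros: affine points = {(1, 0), (1, 4), (3, 1), (3, 2), (4, 0), (4, 8), (5, 5), (5, 8), (6, 3), (6, 4), (8, 1), (8, 5)}.
Total count |C(F_11)_aff| = 12.


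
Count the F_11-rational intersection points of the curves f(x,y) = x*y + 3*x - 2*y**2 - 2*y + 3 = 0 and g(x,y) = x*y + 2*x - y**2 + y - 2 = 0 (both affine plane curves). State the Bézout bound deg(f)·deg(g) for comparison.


Common zeros: {(4, 10)}; count = 1; Bézout bound = 4.

deg(f) = 2, deg(g) = 2, so Bézout bound = 4.
Scan x ∈ F_11. For each x, list the y ∈ F_11 with f(x, y) ≡ 0 and those with g(x, y) ≡ 0 (mod 11); the common zeros in that column are the intersection.
  x = 0: f ≡ 0 at y ∈ ∅; g ≡ 0 at y ∈ {5, 7}; common: ∅.
  x = 1: f ≡ 0 at y ∈ {7, 9}; g ≡ 0 at y ∈ {0, 2}; common: ∅.
  x = 2: f ≡ 0 at y ∈ ∅; g ≡ 0 at y ∈ ∅; common: ∅.
  x = 3: f ≡ 0 at y ∈ {1, 5}; g ≡ 0 at y ∈ ∅; common: ∅.
  x = 4: f ≡ 0 at y ∈ {2, 10}; g ≡ 0 at y ∈ {6, 10}; common: {10}.
  x = 5: f ≡ 0 at y ∈ ∅; g ≡ 0 at y ∈ ∅; common: ∅.
  x = 6: f ≡ 0 at y ∈ ∅; g ≡ 0 at y ∈ {3, 4}; common: ∅.
  x = 7: f ≡ 0 at y ∈ ∅; g ≡ 0 at y ∈ ∅; common: ∅.
  x = 8: f ≡ 0 at y ∈ ∅; g ≡ 0 at y ∈ {1, 8}; common: ∅.
  x = 9: f ≡ 0 at y ∈ {3, 6}; g ≡ 0 at y ∈ ∅; common: ∅.
  x = 10: f ≡ 0 at y ∈ {0, 4}; g ≡ 0 at y ∈ ∅; common: ∅.
Collecting: common zeros = {(4, 10)}, so the count is 1.
Comparison with the Bézout bound: 1 ≤ 4 = deg(f)·deg(g), as expected for curves with no common component (the affine F_11-count falls short of the bound because intersections may lie at infinity, over extension fields, or carry multiplicity).


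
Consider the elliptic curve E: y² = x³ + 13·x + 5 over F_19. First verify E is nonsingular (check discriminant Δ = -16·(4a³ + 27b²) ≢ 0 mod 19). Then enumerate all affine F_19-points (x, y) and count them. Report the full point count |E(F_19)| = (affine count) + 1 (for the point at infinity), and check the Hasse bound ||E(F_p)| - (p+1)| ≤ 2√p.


Affine points = {(0, 9), (0, 10), (1, 0), (2, 1), (2, 18), (4, 8), (4, 11), (5, 9), (5, 10), (11, 4), (11, 15), (14, 9), (14, 10), (17, 3), (17, 16)}; affine count = 15; |E(F_19)| = 16.

Discriminant check: Δ ∝ 4a³ + 27b² = 4·13³ + 27·5² = 4·2197 + 27·25 ≡ 1 (mod 19). Nonzero ⇒ E is nonsingular.
For each x ∈ F_19, compute rhs = x³ + 13·x + 5 mod 19, then count y ∈ F_19 with y² ≡ rhs.
  x = 0: rhs = 5, matching y values: 9, 10 (2 points).
  x = 1: rhs = 0, matching y values: 0 (1 points).
  x = 2: rhs = 1, matching y values: 1, 18 (2 points).
  x = 3: rhs = 14, matching y values: none (0 points).
  x = 4: rhs = 7, matching y values: 8, 11 (2 points).
  x = 5: rhs = 5, matching y values: 9, 10 (2 points).
  x = 6: rhs = 14, matching y values: none (0 points).
  x = 7: rhs = 2, matching y values: none (0 points).
  x = 8: rhs = 13, matching y values: none (0 points).
  x = 9: rhs = 15, matching y values: none (0 points).
  x = 10: rhs = 14, matching y values: none (0 points).
  x = 11: rhs = 16, matching y values: 4, 15 (2 points).
  x = 12: rhs = 8, matching y values: none (0 points).
  x = 13: rhs = 15, matching y values: none (0 points).
  x = 14: rhs = 5, matching y values: 9, 10 (2 points).
  x = 15: rhs = 3, matching y values: none (0 points).
  x = 16: rhs = 15, matching y values: none (0 points).
  x = 17: rhs = 9, matching y values: 3, 16 (2 points).
  x = 18: rhs = 10, matching y values: none (0 points).
Total affine count: 15.
Full point count |E(F_19)| = 15 + 1 = 16.
Hasse bound: |16 − (19+1)| = |-4| = 4 ≤ 2√19 ≈ 8.7178 ✓.


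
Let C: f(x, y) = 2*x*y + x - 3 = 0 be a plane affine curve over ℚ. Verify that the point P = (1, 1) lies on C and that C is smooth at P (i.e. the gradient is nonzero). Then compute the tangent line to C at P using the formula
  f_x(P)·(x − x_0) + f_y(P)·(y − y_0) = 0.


Tangent line at P: 3*x + 2*y - 5 = 0.

Step 1: f(1, 1) = 0, so P lies on C.
Step 2: partial derivatives
  f_x(x, y) = 2*y + 1, f_y(x, y) = 2*x.
  f_x(P) = 3, f_y(P) = 2 (gradient nonzero, so P is smooth).
Step 3: tangent line at P: 3·(x − 1) + 2·(y − 1) = 0.
Expanding: 3*x + 2*y - 5 = 0.


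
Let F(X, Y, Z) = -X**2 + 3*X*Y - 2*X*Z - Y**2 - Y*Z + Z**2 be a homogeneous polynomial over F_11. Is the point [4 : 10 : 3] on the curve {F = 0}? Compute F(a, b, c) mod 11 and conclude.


F(4,10,3) ≡ 3 (mod 11); P is NOT on the curve.

Evaluate F(4, 10, 3) term-by-term (mod 11).
  -X**2 ↦ -1·16·1·1 = -16
  3*X*Y ↦ 3·4·10·1 = 120
  -2*X*Z ↦ -2·4·1·3 = -24
  -Y**2 ↦ -1·1·100·1 = -100
  -Y*Z ↦ -1·1·10·3 = -30
  Z**2 ↦ 1·1·1·9 = 9
Sum: F(4, 10, 3) = (-16) + (120) + (-24) + (-100) + (-30) + (9) = -41.
Reducing mod 11: -41 ≡ 3 (mod 11).
Since F(a, b, c) ≡ 3 ≠ 0 (mod 11), P does NOT lie on the curve.


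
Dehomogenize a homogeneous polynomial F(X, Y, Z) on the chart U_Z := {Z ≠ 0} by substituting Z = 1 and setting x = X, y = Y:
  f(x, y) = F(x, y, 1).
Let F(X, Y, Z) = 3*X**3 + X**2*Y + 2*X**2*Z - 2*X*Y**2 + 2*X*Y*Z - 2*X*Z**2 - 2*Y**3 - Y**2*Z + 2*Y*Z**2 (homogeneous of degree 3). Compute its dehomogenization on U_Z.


f(x, y) = 3*x**3 + x**2*y + 2*x**2 - 2*x*y**2 + 2*x*y - 2*x - 2*y**3 - y**2 + 2*y

On U_Z we set Z = 1. Each monomial c·X^i·Y^j·Z^k in F becomes c·x^i·y^j·1^k = c·x^i·y^j.
Substituting Z = 1: F(X, Y, 1) = 3*x**3 + x**2*y + 2*x**2 - 2*x*y**2 + 2*x*y - 2*x - 2*y**3 - y**2 + 2*y.
Note: deg(f) ≤ deg(F) = 3; strict inequality happens when F is divisible by Z (lost terms).


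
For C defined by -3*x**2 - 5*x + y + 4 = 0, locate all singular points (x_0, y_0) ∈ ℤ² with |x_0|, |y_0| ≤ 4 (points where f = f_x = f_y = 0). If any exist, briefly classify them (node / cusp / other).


No singular points in the scanned grid; C is smooth there.

Compute partial derivatives:
  f_x = -6*x - 5.
  f_y = 1.
f_y = 1 is a nonzero constant, so f_y never vanishes: no point (x, y) can satisfy f = f_x = f_y = 0. In particular no (x, y) ∈ {−4, ..., 4}² is singular; the curve is smooth.


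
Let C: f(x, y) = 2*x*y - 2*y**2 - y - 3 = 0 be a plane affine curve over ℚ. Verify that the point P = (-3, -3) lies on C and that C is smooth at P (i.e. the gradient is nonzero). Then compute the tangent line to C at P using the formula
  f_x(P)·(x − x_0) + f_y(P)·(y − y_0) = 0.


Tangent line at P: -6*x + 5*y - 3 = 0.

Step 1: f(-3, -3) = 0, so P lies on C.
Step 2: partial derivatives
  f_x(x, y) = 2*y, f_y(x, y) = 2*x - 4*y - 1.
  f_x(P) = -6, f_y(P) = 5 (gradient nonzero, so P is smooth).
Step 3: tangent line at P: -6·(x − -3) + 5·(y − -3) = 0.
Expanding: -6*x + 5*y - 3 = 0.


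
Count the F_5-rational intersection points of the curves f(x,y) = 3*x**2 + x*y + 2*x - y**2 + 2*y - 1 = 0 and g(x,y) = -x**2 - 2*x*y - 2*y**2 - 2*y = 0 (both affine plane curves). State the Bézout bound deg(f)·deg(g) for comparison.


Common zeros: {(2, 4)}; count = 1; Bézout bound = 4.

deg(f) = 2, deg(g) = 2, so Bézout bound = 4.
Scan x ∈ F_5. For each x, list the y ∈ F_5 with f(x, y) ≡ 0 and those with g(x, y) ≡ 0 (mod 5); the common zeros in that column are the intersection.
  x = 0: f ≡ 0 at y ∈ {1}; g ≡ 0 at y ∈ {0, 4}; common: ∅.
  x = 1: f ≡ 0 at y ∈ {4}; g ≡ 0 at y ∈ ∅; common: ∅.
  x = 2: f ≡ 0 at y ∈ {0, 4}; g ≡ 0 at y ∈ {3, 4}; common: {4}.
  x = 3: f ≡ 0 at y ∈ ∅; g ≡ 0 at y ∈ ∅; common: ∅.
  x = 4: f ≡ 0 at y ∈ {0, 1}; g ≡ 0 at y ∈ ∅; common: ∅.
Collecting: common zeros = {(2, 4)}, so the count is 1.
Comparison with the Bézout bound: 1 ≤ 4 = deg(f)·deg(g), as expected for curves with no common component (the affine F_5-count falls short of the bound because intersections may lie at infinity, over extension fields, or carry multiplicity).


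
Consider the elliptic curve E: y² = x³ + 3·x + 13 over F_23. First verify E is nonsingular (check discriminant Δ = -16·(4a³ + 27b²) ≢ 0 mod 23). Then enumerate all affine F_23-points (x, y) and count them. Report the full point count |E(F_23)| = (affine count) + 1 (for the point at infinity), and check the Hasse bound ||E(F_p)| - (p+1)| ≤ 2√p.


Affine points = {(0, 6), (0, 17), (2, 2), (2, 21), (3, 7), (3, 16), (7, 3), (7, 20), (10, 10), (10, 13), (12, 11), (12, 12), (13, 8), (13, 15), (14, 4), (14, 19), (15, 11), (15, 12), (17, 3), (17, 20), (19, 11), (19, 12), (20, 0), (22, 3), (22, 20)}; affine count = 25; |E(F_23)| = 26.

Discriminant check: Δ ∝ 4a³ + 27b² = 4·3³ + 27·13² = 4·27 + 27·169 ≡ 2 (mod 23). Nonzero ⇒ E is nonsingular.
For each x ∈ F_23, compute rhs = x³ + 3·x + 13 mod 23, then count y ∈ F_23 with y² ≡ rhs.
  x = 0: rhs = 13, matching y values: 6, 17 (2 points).
  x = 1: rhs = 17, matching y values: none (0 points).
  x = 2: rhs = 4, matching y values: 2, 21 (2 points).
  x = 3: rhs = 3, matching y values: 7, 16 (2 points).
  x = 4: rhs = 20, matching y values: none (0 points).
  x = 5: rhs = 15, matching y values: none (0 points).
  x = 6: rhs = 17, matching y values: none (0 points).
  x = 7: rhs = 9, matching y values: 3, 20 (2 points).
  x = 8: rhs = 20, matching y values: none (0 points).
  x = 9: rhs = 10, matching y values: none (0 points).
  x = 10: rhs = 8, matching y values: 10, 13 (2 points).
  x = 11: rhs = 20, matching y values: none (0 points).
  x = 12: rhs = 6, matching y values: 11, 12 (2 points).
  x = 13: rhs = 18, matching y values: 8, 15 (2 points).
  x = 14: rhs = 16, matching y values: 4, 19 (2 points).
  x = 15: rhs = 6, matching y values: 11, 12 (2 points).
  x = 16: rhs = 17, matching y values: none (0 points).
  x = 17: rhs = 9, matching y values: 3, 20 (2 points).
  x = 18: rhs = 11, matching y values: none (0 points).
  x = 19: rhs = 6, matching y values: 11, 12 (2 points).
  x = 20: rhs = 0, matching y values: 0 (1 points).
  x = 21: rhs = 22, matching y values: none (0 points).
  x = 22: rhs = 9, matching y values: 3, 20 (2 points).
Total affine count: 25.
Full point count |E(F_23)| = 25 + 1 = 26.
Hasse bound: |26 − (23+1)| = |2| = 2 ≤ 2√23 ≈ 9.5917 ✓.


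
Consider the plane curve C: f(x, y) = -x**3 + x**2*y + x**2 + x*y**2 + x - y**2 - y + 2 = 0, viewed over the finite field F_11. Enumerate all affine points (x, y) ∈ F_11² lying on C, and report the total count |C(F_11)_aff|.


Affine F_11-points: {(0, 1), (0, 9), (2, 0), (2, 8), (3, 2), (3, 5), (4, 2), (4, 4), (6, 1), (6, 3), (7, 1), (7, 2)}; count = 12.

For each of the 121 pairs (x, y) ∈ F_11², evaluate f(x, y) mod 11. Record the zeros.
  x = 0: [0↦2, 1↦0, 2↦7, 3↦1, 4↦4, 5↦5, 6↦4, 7↦1, 8↦7, 9↦0, 10↦2]  zeros at y ∈ {1, 9}
  x = 1: [0↦3, 1↦3, 2↦3, 3↦3, 4↦3, 5↦3, 6↦3, 7↦3, 8↦3, 9↦3, 10↦3]  zeros at y ∈ ∅
  x = 2: [0↦0, 1↦4, 2↦10, 3↦7, 4↦6, 5↦7, 6↦10, 7↦4, 8↦0, 9↦9, 10↦9]  zeros at y ∈ {0, 8}
  x = 3: [0↦9, 1↦8, 2↦0, 3↦7, 4↦7, 5↦0, 6↦8, 7↦9, 8↦3, 9↦1, 10↦3]  zeros at y ∈ {2, 5}
  x = 4: [0↦2, 1↦9, 2↦0, 3↦8, 4↦0, 5↦9, 6↦2, 7↦1, 8↦6, 9↦6, 10↦1]  zeros at y ∈ {2, 4}
  x = 5: [0↦6, 1↦1, 2↦4, 3↦4, 4↦1, 5↦6, 6↦8, 7↦7, 8↦3, 9↦7, 10↦8]  zeros at y ∈ ∅
  x = 6: [0↦4, 1↦0, 2↦6, 3↦0, 4↦4, 5↦7, 6↦9, 7↦10, 8↦10, 9↦9, 10↦7]  zeros at y ∈ {1, 3}
  x = 7: [0↦1, 1↦0, 2↦0, 3↦1, 4↦3, 5↦6, 6↦10, 7↦4, 8↦10, 9↦6, 10↦3]  zeros at y ∈ {1, 2}
  x = 8: [0↦2, 1↦6, 2↦2, 3↦1, 4↦3, 5↦8, 6↦5, 7↦5, 8↦8, 9↦3, 10↦1]  zeros at y ∈ ∅
  x = 9: [0↦1, 1↦1, 2↦6, 3↦5, 4↦9, 5↦7, 6↦10, 7↦7, 8↦9, 9↦5, 10↦6]  zeros at y ∈ ∅
  x = 10: [0↦3, 1↦1, 2↦6, 3↦7, 4↦4, 5↦8, 6↦8, 7↦4, 8↦7, 9↦6, 10↦1]  zeros at y ∈ ∅
Collecting zeros: affine points = {(0, 1), (0, 9), (2, 0), (2, 8), (3, 2), (3, 5), (4, 2), (4, 4), (6, 1), (6, 3), (7, 1), (7, 2)}.
Total count |C(F_11)_aff| = 12.


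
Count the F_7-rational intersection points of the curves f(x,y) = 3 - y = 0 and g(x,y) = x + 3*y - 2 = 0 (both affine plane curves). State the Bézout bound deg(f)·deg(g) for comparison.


Common zeros: {(0, 3)}; count = 1; Bézout bound = 1.

deg(f) = 1, deg(g) = 1, so Bézout bound = 1.
Scan x ∈ F_7. For each x, list the y ∈ F_7 with f(x, y) ≡ 0 and those with g(x, y) ≡ 0 (mod 7); the common zeros in that column are the intersection.
  x = 0: f ≡ 0 at y ∈ {3}; g ≡ 0 at y ∈ {3}; common: {3}.
  x = 1: f ≡ 0 at y ∈ {3}; g ≡ 0 at y ∈ {5}; common: ∅.
  x = 2: f ≡ 0 at y ∈ {3}; g ≡ 0 at y ∈ {0}; common: ∅.
  x = 3: f ≡ 0 at y ∈ {3}; g ≡ 0 at y ∈ {2}; common: ∅.
  x = 4: f ≡ 0 at y ∈ {3}; g ≡ 0 at y ∈ {4}; common: ∅.
  x = 5: f ≡ 0 at y ∈ {3}; g ≡ 0 at y ∈ {6}; common: ∅.
  x = 6: f ≡ 0 at y ∈ {3}; g ≡ 0 at y ∈ {1}; common: ∅.
Collecting: common zeros = {(0, 3)}, so the count is 1.
Comparison with the Bézout bound: 1 ≤ 1 = deg(f)·deg(g), as expected for curves with no common component (the bound is attained).


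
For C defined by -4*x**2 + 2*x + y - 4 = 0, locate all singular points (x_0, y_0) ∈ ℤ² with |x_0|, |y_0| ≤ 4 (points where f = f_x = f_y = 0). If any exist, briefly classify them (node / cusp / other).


No singular points in the scanned grid; C is smooth there.

Compute partial derivatives:
  f_x = 2 - 8*x.
  f_y = 1.
f_y = 1 is a nonzero constant, so f_y never vanishes: no point (x, y) can satisfy f = f_x = f_y = 0. In particular no (x, y) ∈ {−4, ..., 4}² is singular; the curve is smooth.


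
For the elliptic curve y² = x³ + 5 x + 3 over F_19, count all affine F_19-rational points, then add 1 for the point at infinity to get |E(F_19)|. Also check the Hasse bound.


Affine points = {(1, 3), (1, 16), (3, 8), (3, 11), (4, 7), (4, 12), (5, 1), (5, 18), (7, 1), (7, 18), (8, 2), (8, 17), (9, 6), (9, 13), (12, 9), (12, 10), (13, 2), (13, 17), (14, 9), (14, 10), (17, 2), (17, 17), (18, 4), (18, 15)}; affine count = 24; |E(F_19)| = 25.

Discriminant check: Δ ∝ 4a³ + 27b² = 4·5³ + 27·3² = 4·125 + 27·9 ≡ 2 (mod 19). Nonzero ⇒ E is nonsingular.
For each x ∈ F_19, compute rhs = x³ + 5·x + 3 mod 19, then count y ∈ F_19 with y² ≡ rhs.
  x = 0: rhs = 3, matching y values: none (0 points).
  x = 1: rhs = 9, matching y values: 3, 16 (2 points).
  x = 2: rhs = 2, matching y values: none (0 points).
  x = 3: rhs = 7, matching y values: 8, 11 (2 points).
  x = 4: rhs = 11, matching y values: 7, 12 (2 points).
  x = 5: rhs = 1, matching y values: 1, 18 (2 points).
  x = 6: rhs = 2, matching y values: none (0 points).
  x = 7: rhs = 1, matching y values: 1, 18 (2 points).
  x = 8: rhs = 4, matching y values: 2, 17 (2 points).
  x = 9: rhs = 17, matching y values: 6, 13 (2 points).
  x = 10: rhs = 8, matching y values: none (0 points).
  x = 11: rhs = 2, matching y values: none (0 points).
  x = 12: rhs = 5, matching y values: 9, 10 (2 points).
  x = 13: rhs = 4, matching y values: 2, 17 (2 points).
  x = 14: rhs = 5, matching y values: 9, 10 (2 points).
  x = 15: rhs = 14, matching y values: none (0 points).
  x = 16: rhs = 18, matching y values: none (0 points).
  x = 17: rhs = 4, matching y values: 2, 17 (2 points).
  x = 18: rhs = 16, matching y values: 4, 15 (2 points).
Total affine count: 24.
Full point count |E(F_19)| = 24 + 1 = 25.
Hasse bound: |25 − (19+1)| = |5| = 5 ≤ 2√19 ≈ 8.7178 ✓.


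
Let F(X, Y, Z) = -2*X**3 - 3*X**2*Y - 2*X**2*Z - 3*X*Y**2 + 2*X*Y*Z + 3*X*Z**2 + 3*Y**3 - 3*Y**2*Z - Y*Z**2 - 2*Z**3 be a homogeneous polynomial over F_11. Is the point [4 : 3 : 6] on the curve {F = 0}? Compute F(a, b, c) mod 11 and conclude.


F(4,3,6) ≡ 10 (mod 11); P is NOT on the curve.

Evaluate F(4, 3, 6) term-by-term (mod 11).
  -2*X**3 ↦ -2·64·1·1 = -128
  -3*X**2*Y ↦ -3·16·3·1 = -144
  -2*X**2*Z ↦ -2·16·1·6 = -192
  -3*X*Y**2 ↦ -3·4·9·1 = -108
  2*X*Y*Z ↦ 2·4·3·6 = 144
  3*X*Z**2 ↦ 3·4·1·36 = 432
  3*Y**3 ↦ 3·1·27·1 = 81
  -3*Y**2*Z ↦ -3·1·9·6 = -162
  -Y*Z**2 ↦ -1·1·3·36 = -108
  -2*Z**3 ↦ -2·1·1·216 = -432
Sum: F(4, 3, 6) = (-128) + (-144) + (-192) + (-108) + (144) + (432) + (81) + (-162) + (-108) + (-432) = -617.
Reducing mod 11: -617 ≡ 10 (mod 11).
Since F(a, b, c) ≡ 10 ≠ 0 (mod 11), P does NOT lie on the curve.


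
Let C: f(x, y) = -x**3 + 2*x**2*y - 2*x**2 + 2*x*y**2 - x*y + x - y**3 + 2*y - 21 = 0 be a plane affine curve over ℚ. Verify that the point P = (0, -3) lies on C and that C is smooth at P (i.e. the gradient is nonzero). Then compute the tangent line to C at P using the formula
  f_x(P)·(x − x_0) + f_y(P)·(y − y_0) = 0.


Tangent line at P: 22*x - 25*y - 75 = 0.

Step 1: f(0, -3) = 0, so P lies on C.
Step 2: partial derivatives
  f_x(x, y) = -3*x**2 + 4*x*y - 4*x + 2*y**2 - y + 1, f_y(x, y) = 2*x**2 + 4*x*y - x - 3*y**2 + 2.
  f_x(P) = 22, f_y(P) = -25 (gradient nonzero, so P is smooth).
Step 3: tangent line at P: 22·(x − 0) + -25·(y − -3) = 0.
Expanding: 22*x - 25*y - 75 = 0.


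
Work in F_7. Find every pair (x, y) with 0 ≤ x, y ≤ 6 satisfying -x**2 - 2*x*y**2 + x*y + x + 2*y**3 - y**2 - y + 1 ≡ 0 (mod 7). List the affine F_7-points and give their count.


Affine F_7-points: {(1, 1), (1, 3), (6, 1), (6, 3), (6, 6)}; count = 5.

For each of the 49 pairs (x, y) ∈ F_7², evaluate f(x, y) mod 7. Record the zeros.
  x = 0: [0↦1, 1↦1, 2↦4, 3↦1, 4↦4, 5↦4, 6↦6]  zeros at y ∈ ∅
  x = 1: [0↦1, 1↦0, 2↦5, 3↦0, 4↦4, 5↦1, 6↦3]  zeros at y ∈ {1, 3}
  x = 2: [0↦6, 1↦4, 2↦4, 3↦4, 4↦2, 5↦3, 6↦5]  zeros at y ∈ ∅
  x = 3: [0↦2, 1↦6, 2↦1, 3↦6, 4↦5, 5↦3, 6↦5]  zeros at y ∈ ∅
  x = 4: [0↦3, 1↦6, 2↦3, 3↦6, 4↦6, 5↦1, 6↦3]  zeros at y ∈ ∅
  x = 5: [0↦2, 1↦4, 2↦3, 3↦4, 4↦5, 5↦4, 6↦6]  zeros at y ∈ ∅
  x = 6: [0↦6, 1↦0, 2↦1, 3↦0, 4↦2, 5↦5, 6↦0]  zeros at y ∈ {1, 3, 6}
Collecting zeros: affine points = {(1, 1), (1, 3), (6, 1), (6, 3), (6, 6)}.
Total count |C(F_7)_aff| = 5.


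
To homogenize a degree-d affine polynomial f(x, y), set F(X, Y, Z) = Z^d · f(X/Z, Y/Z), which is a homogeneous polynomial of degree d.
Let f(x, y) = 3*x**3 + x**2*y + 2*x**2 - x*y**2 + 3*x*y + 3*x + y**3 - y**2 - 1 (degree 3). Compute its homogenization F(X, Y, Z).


F(X, Y, Z) = 3*X**3 + X**2*Y + 2*X**2*Z - X*Y**2 + 3*X*Y*Z + 3*X*Z**2 + Y**3 - Y**2*Z - Z**3

deg(f) = 3.
Substitute x = X/Z, y = Y/Z into f, then multiply by Z^3.
  monomial 3·x^3·y^0 ↦ 3·X^3·Y^0·Z^0.
  monomial 1·x^2·y^1 ↦ 1·X^2·Y^1·Z^0.
  monomial 2·x^2·y^0 ↦ 2·X^2·Y^0·Z^1.
  monomial -1·x^1·y^2 ↦ -1·X^1·Y^2·Z^0.
  monomial 3·x^1·y^1 ↦ 3·X^1·Y^1·Z^1.
  monomial 3·x^1·y^0 ↦ 3·X^1·Y^0·Z^2.
  monomial 1·x^0·y^3 ↦ 1·X^0·Y^3·Z^0.
  monomial -1·x^0·y^2 ↦ -1·X^0·Y^2·Z^1.
  monomial -1·x^0·y^0 ↦ -1·X^0·Y^0·Z^3.
Collecting: F(X, Y, Z) = 3*X**3 + X**2*Y + 2*X**2*Z - X*Y**2 + 3*X*Y*Z + 3*X*Z**2 + Y**3 - Y**2*Z - Z**3.


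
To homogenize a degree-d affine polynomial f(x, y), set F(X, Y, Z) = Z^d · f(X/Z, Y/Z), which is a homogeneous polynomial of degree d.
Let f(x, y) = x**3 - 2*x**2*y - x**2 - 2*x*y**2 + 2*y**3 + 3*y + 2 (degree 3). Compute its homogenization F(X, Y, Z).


F(X, Y, Z) = X**3 - 2*X**2*Y - X**2*Z - 2*X*Y**2 + 2*Y**3 + 3*Y*Z**2 + 2*Z**3

deg(f) = 3.
Substitute x = X/Z, y = Y/Z into f, then multiply by Z^3.
  monomial 1·x^3·y^0 ↦ 1·X^3·Y^0·Z^0.
  monomial -2·x^2·y^1 ↦ -2·X^2·Y^1·Z^0.
  monomial -1·x^2·y^0 ↦ -1·X^2·Y^0·Z^1.
  monomial -2·x^1·y^2 ↦ -2·X^1·Y^2·Z^0.
  monomial 2·x^0·y^3 ↦ 2·X^0·Y^3·Z^0.
  monomial 3·x^0·y^1 ↦ 3·X^0·Y^1·Z^2.
  monomial 2·x^0·y^0 ↦ 2·X^0·Y^0·Z^3.
Collecting: F(X, Y, Z) = X**3 - 2*X**2*Y - X**2*Z - 2*X*Y**2 + 2*Y**3 + 3*Y*Z**2 + 2*Z**3.


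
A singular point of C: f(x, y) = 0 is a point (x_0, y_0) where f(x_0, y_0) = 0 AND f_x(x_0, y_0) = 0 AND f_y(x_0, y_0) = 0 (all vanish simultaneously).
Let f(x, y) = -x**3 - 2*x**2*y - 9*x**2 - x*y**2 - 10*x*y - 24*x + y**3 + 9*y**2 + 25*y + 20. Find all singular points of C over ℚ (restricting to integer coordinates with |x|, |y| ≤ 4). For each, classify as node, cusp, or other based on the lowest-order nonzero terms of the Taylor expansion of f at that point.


Singular points: {(-1, -3)}; classification: cusp.

Compute partial derivatives:
  f_x = -3*x**2 - 4*x*y - 18*x - y**2 - 10*y - 24.
  f_y = -2*x**2 - 2*x*y - 10*x + 3*y**2 + 18*y + 25.
Scan x_0 ∈ {−4, ..., 4}. For each x_0, f_y(x_0, y) is a polynomial in y; find its integer roots y ∈ {−4, ..., 4}, then test f_x and f at those candidates.
  x = -4: f_y(-4, y) = 3*y**2 + 26*y + 33; no integer root y with |y| ≤ 4.
  x = -3: f_y(-3, y) = 3*y**2 + 24*y + 37; no integer root y with |y| ≤ 4.
  x = -2: f_y(-2, y) = 3*y**2 + 22*y + 37; no integer root y with |y| ≤ 4.
  x = -1: f_y(-1, y) = 3*y**2 + 20*y + 33; vanishes at y ∈ {-3}. (-1, -3): f_x = 0, f = 0 — SINGULAR.
  x = 0: f_y(0, y) = 3*y**2 + 18*y + 25; no integer root y with |y| ≤ 4.
  x = 1: f_y(1, y) = 3*y**2 + 16*y + 13; vanishes at y ∈ {-1}. (1, -1): f_x = -32 ≠ 0.
  x = 2: f_y(2, y) = 3*y**2 + 14*y - 3; no integer root y with |y| ≤ 4.
  x = 3: f_y(3, y) = 3*y**2 + 12*y - 23; no integer root y with |y| ≤ 4.
  x = 4: f_y(4, y) = 3*y**2 + 10*y - 47; no integer root y with |y| ≤ 4.
Only singular point on the grid: (-1, -3).
Classify: substitute x = -1 + u, y = -3 + v and expand: f = -u**3 - 2*u**2*v - u*v**2 + v**3 + v**2.
No constant or linear terms (consistent with a singular point). Quadratic part: v**2. Cubic part: -u**3 - 2*u**2*v - u*v**2 + v**3.
The quadratic part v**2 is a perfect square, so there is a single (double) tangent line v = 0, i.e. y = -3. Restricting the cubic part to that line (v = 0) leaves -u**3 ≠ 0, so f is not divisible by v and the branch is v² ≈ u**3 to lowest order — this is a cusp.
Classification: cusp.


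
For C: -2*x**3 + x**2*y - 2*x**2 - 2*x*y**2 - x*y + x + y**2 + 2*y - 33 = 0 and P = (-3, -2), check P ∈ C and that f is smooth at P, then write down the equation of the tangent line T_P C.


Tangent line at P: -35*x - 14*y - 133 = 0.

Step 1: f(-3, -2) = 0, so P lies on C.
Step 2: partial derivatives
  f_x(x, y) = -6*x**2 + 2*x*y - 4*x - 2*y**2 - y + 1, f_y(x, y) = x**2 - 4*x*y - x + 2*y + 2.
  f_x(P) = -35, f_y(P) = -14 (gradient nonzero, so P is smooth).
Step 3: tangent line at P: -35·(x − -3) + -14·(y − -2) = 0.
Expanding: -35*x - 14*y - 133 = 0.


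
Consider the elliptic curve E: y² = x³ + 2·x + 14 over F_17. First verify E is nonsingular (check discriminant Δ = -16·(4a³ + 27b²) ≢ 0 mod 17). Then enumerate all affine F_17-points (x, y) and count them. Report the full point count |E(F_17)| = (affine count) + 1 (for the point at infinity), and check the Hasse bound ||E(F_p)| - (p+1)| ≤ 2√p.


Affine points = {(1, 0), (2, 3), (2, 14), (3, 8), (3, 9), (4, 1), (4, 16), (5, 8), (5, 9), (6, 2), (6, 15), (8, 7), (8, 10), (9, 8), (9, 9), (12, 7), (12, 10), (14, 7), (14, 10), (15, 6), (15, 11)}; affine count = 21; |E(F_17)| = 22.

Discriminant check: Δ ∝ 4a³ + 27b² = 4·2³ + 27·14² = 4·8 + 27·196 ≡ 3 (mod 17). Nonzero ⇒ E is nonsingular.
For each x ∈ F_17, compute rhs = x³ + 2·x + 14 mod 17, then count y ∈ F_17 with y² ≡ rhs.
  x = 0: rhs = 14, matching y values: none (0 points).
  x = 1: rhs = 0, matching y values: 0 (1 points).
  x = 2: rhs = 9, matching y values: 3, 14 (2 points).
  x = 3: rhs = 13, matching y values: 8, 9 (2 points).
  x = 4: rhs = 1, matching y values: 1, 16 (2 points).
  x = 5: rhs = 13, matching y values: 8, 9 (2 points).
  x = 6: rhs = 4, matching y values: 2, 15 (2 points).
  x = 7: rhs = 14, matching y values: none (0 points).
  x = 8: rhs = 15, matching y values: 7, 10 (2 points).
  x = 9: rhs = 13, matching y values: 8, 9 (2 points).
  x = 10: rhs = 14, matching y values: none (0 points).
  x = 11: rhs = 7, matching y values: none (0 points).
  x = 12: rhs = 15, matching y values: 7, 10 (2 points).
  x = 13: rhs = 10, matching y values: none (0 points).
  x = 14: rhs = 15, matching y values: 7, 10 (2 points).
  x = 15: rhs = 2, matching y values: 6, 11 (2 points).
  x = 16: rhs = 11, matching y values: none (0 points).
Total affine count: 21.
Full point count |E(F_17)| = 21 + 1 = 22.
Hasse bound: |22 − (17+1)| = |4| = 4 ≤ 2√17 ≈ 8.2462 ✓.


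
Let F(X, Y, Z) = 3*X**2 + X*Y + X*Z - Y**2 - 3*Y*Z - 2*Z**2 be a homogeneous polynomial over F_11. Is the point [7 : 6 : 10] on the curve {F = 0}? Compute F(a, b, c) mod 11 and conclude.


F(7,6,10) ≡ 8 (mod 11); P is NOT on the curve.

Evaluate F(7, 6, 10) term-by-term (mod 11).
  3*X**2 ↦ 3·49·1·1 = 147
  X*Y ↦ 1·7·6·1 = 42
  X*Z ↦ 1·7·1·10 = 70
  -Y**2 ↦ -1·1·36·1 = -36
  -3*Y*Z ↦ -3·1·6·10 = -180
  -2*Z**2 ↦ -2·1·1·100 = -200
Sum: F(7, 6, 10) = (147) + (42) + (70) + (-36) + (-180) + (-200) = -157.
Reducing mod 11: -157 ≡ 8 (mod 11).
Since F(a, b, c) ≡ 8 ≠ 0 (mod 11), P does NOT lie on the curve.


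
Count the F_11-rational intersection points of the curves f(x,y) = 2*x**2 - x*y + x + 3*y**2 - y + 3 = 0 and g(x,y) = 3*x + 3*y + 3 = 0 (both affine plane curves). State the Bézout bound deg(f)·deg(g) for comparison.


Common zeros: {(1, 9), (3, 7)}; count = 2; Bézout bound = 2.

deg(f) = 2, deg(g) = 1, so Bézout bound = 2.
Scan x ∈ F_11. For each x, list the y ∈ F_11 with f(x, y) ≡ 0 and those with g(x, y) ≡ 0 (mod 11); the common zeros in that column are the intersection.
  x = 0: f ≡ 0 at y ∈ {7, 8}; g ≡ 0 at y ∈ {10}; common: ∅.
  x = 1: f ≡ 0 at y ∈ {9, 10}; g ≡ 0 at y ∈ {9}; common: {9}.
  x = 2: f ≡ 0 at y ∈ ∅; g ≡ 0 at y ∈ {8}; common: ∅.
  x = 3: f ≡ 0 at y ∈ {7, 9}; g ≡ 0 at y ∈ {7}; common: {7}.
  x = 4: f ≡ 0 at y ∈ ∅; g ≡ 0 at y ∈ {6}; common: ∅.
  x = 5: f ≡ 0 at y ∈ {1}; g ≡ 0 at y ∈ {5}; common: ∅.
  x = 6: f ≡ 0 at y ∈ {1, 5}; g ≡ 0 at y ∈ {4}; common: ∅.
  x = 7: f ≡ 0 at y ∈ {5}; g ≡ 0 at y ∈ {3}; common: ∅.
  x = 8: f ≡ 0 at y ∈ ∅; g ≡ 0 at y ∈ {2}; common: ∅.
  x = 9: f ≡ 0 at y ∈ {8, 10}; g ≡ 0 at y ∈ {1}; common: ∅.
  x = 10: f ≡ 0 at y ∈ ∅; g ≡ 0 at y ∈ {0}; common: ∅.
Collecting: common zeros = {(1, 9), (3, 7)}, so the count is 2.
Comparison with the Bézout bound: 2 ≤ 2 = deg(f)·deg(g), as expected for curves with no common component (the bound is attained).


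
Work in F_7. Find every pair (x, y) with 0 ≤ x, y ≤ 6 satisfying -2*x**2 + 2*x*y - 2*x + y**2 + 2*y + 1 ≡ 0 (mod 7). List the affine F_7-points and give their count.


Affine F_7-points: {(0, 6), (1, 5), (3, 1), (3, 5), (4, 1), (4, 3), (5, 3), (5, 6)}; count = 8.

For each of the 49 pairs (x, y) ∈ F_7², evaluate f(x, y) mod 7. Record the zeros.
  x = 0: [0↦1, 1↦4, 2↦2, 3↦2, 4↦4, 5↦1, 6↦0]  zeros at y ∈ {6}
  x = 1: [0↦4, 1↦2, 2↦2, 3↦4, 4↦1, 5↦0, 6↦1]  zeros at y ∈ {5}
  x = 2: [0↦3, 1↦3, 2↦5, 3↦2, 4↦1, 5↦2, 6↦5]  zeros at y ∈ ∅
  x = 3: [0↦5, 1↦0, 2↦4, 3↦3, 4↦4, 5↦0, 6↦5]  zeros at y ∈ {1, 5}
  x = 4: [0↦3, 1↦0, 2↦6, 3↦0, 4↦3, 5↦1, 6↦1]  zeros at y ∈ {1, 3}
  x = 5: [0↦4, 1↦3, 2↦4, 3↦0, 4↦5, 5↦5, 6↦0]  zeros at y ∈ {3, 6}
  x = 6: [0↦1, 1↦2, 2↦5, 3↦3, 4↦3, 5↦5, 6↦2]  zeros at y ∈ ∅
Collecting zeros: affine points = {(0, 6), (1, 5), (3, 1), (3, 5), (4, 1), (4, 3), (5, 3), (5, 6)}.
Total count |C(F_7)_aff| = 8.


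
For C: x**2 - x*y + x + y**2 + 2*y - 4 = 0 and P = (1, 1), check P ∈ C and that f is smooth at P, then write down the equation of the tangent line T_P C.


Tangent line at P: 2*x + 3*y - 5 = 0.

Step 1: f(1, 1) = 0, so P lies on C.
Step 2: partial derivatives
  f_x(x, y) = 2*x - y + 1, f_y(x, y) = -x + 2*y + 2.
  f_x(P) = 2, f_y(P) = 3 (gradient nonzero, so P is smooth).
Step 3: tangent line at P: 2·(x − 1) + 3·(y − 1) = 0.
Expanding: 2*x + 3*y - 5 = 0.


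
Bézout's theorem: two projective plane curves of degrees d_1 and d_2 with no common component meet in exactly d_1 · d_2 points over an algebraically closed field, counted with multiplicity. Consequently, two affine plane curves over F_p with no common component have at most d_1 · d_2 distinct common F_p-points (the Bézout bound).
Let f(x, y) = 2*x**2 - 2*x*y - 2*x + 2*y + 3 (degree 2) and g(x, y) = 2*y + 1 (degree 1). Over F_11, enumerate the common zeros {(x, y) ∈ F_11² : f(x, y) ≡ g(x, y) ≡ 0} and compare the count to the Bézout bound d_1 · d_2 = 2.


Common zeros: ∅; count = 0; Bézout bound = 2.

deg(f) = 2, deg(g) = 1, so Bézout bound = 2.
Scan x ∈ F_11. For each x, list the y ∈ F_11 with f(x, y) ≡ 0 and those with g(x, y) ≡ 0 (mod 11); the common zeros in that column are the intersection.
  x = 0: f ≡ 0 at y ∈ {4}; g ≡ 0 at y ∈ {5}; common: ∅.
  x = 1: f ≡ 0 at y ∈ ∅; g ≡ 0 at y ∈ {5}; common: ∅.
  x = 2: f ≡ 0 at y ∈ {9}; g ≡ 0 at y ∈ {5}; common: ∅.
  x = 3: f ≡ 0 at y ∈ {1}; g ≡ 0 at y ∈ {5}; common: ∅.
  x = 4: f ≡ 0 at y ∈ {10}; g ≡ 0 at y ∈ {5}; common: ∅.
  x = 5: f ≡ 0 at y ∈ {4}; g ≡ 0 at y ∈ {5}; common: ∅.
  x = 6: f ≡ 0 at y ∈ {3}; g ≡ 0 at y ∈ {5}; common: ∅.
  x = 7: f ≡ 0 at y ∈ {10}; g ≡ 0 at y ∈ {5}; common: ∅.
  x = 8: f ≡ 0 at y ∈ {9}; g ≡ 0 at y ∈ {5}; common: ∅.
  x = 9: f ≡ 0 at y ∈ {3}; g ≡ 0 at y ∈ {5}; common: ∅.
  x = 10: f ≡ 0 at y ∈ {1}; g ≡ 0 at y ∈ {5}; common: ∅.
Collecting: common zeros = ∅, so the count is 0.
Comparison with the Bézout bound: 0 ≤ 2 = deg(f)·deg(g), as expected for curves with no common component (the affine F_11-count falls short of the bound because intersections may lie at infinity, over extension fields, or carry multiplicity).


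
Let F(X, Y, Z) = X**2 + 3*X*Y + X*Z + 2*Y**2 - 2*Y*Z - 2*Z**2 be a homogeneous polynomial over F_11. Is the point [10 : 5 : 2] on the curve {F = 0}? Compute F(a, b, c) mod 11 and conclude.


F(10,5,2) ≡ 6 (mod 11); P is NOT on the curve.

Evaluate F(10, 5, 2) term-by-term (mod 11).
  X**2 ↦ 1·100·1·1 = 100
  3*X*Y ↦ 3·10·5·1 = 150
  X*Z ↦ 1·10·1·2 = 20
  2*Y**2 ↦ 2·1·25·1 = 50
  -2*Y*Z ↦ -2·1·5·2 = -20
  -2*Z**2 ↦ -2·1·1·4 = -8
Sum: F(10, 5, 2) = (100) + (150) + (20) + (50) + (-20) + (-8) = 292.
Reducing mod 11: 292 ≡ 6 (mod 11).
Since F(a, b, c) ≡ 6 ≠ 0 (mod 11), P does NOT lie on the curve.


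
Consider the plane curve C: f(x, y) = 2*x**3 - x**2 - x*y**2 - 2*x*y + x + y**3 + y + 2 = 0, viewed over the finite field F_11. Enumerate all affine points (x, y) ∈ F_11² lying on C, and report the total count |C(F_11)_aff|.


Affine F_11-points: {(0, 5), (0, 7), (0, 10), (1, 5), (3, 8), (4, 3), (5, 3), (5, 5), (5, 8), (7, 1), (8, 3), (9, 8)}; count = 12.

For each of the 121 pairs (x, y) ∈ F_11², evaluate f(x, y) mod 11. Record the zeros.
  x = 0: [0↦2, 1↦4, 2↦1, 3↦10, 4↦4, 5↦0, 6↦4, 7↦0, 8↦5, 9↦3, 10↦0]  zeros at y ∈ {5, 7, 10}
  x = 1: [0↦4, 1↦3, 2↦6, 3↦8, 4↦4, 5↦0, 6↦2, 7↦5, 8↦4, 9↦5, 10↦3]  zeros at y ∈ {5}
  x = 2: [0↦5, 1↦1, 2↦10, 3↦5, 4↦3, 5↦10, 6↦10, 7↦9, 8↦2, 9↦6, 10↦5]  zeros at y ∈ ∅
  x = 3: [0↦6, 1↦10, 2↦3, 3↦2, 4↦2, 5↦9, 6↦7, 7↦2, 8↦0, 9↦7, 10↦7]  zeros at y ∈ {8}
  x = 4: [0↦8, 1↦9, 2↦8, 3↦0, 4↦2, 5↦9, 6↦5, 7↦7, 8↦10, 9↦9, 10↦10]  zeros at y ∈ {3}
  x = 5: [0↦1, 1↦10, 2↦4, 3↦0, 4↦4, 5↦0, 6↦5, 7↦3, 8↦0, 9↦2, 10↦4]  zeros at y ∈ {3, 5, 8}
  x = 6: [0↦8, 1↦3, 2↦3, 3↦3, 4↦9, 5↦5, 6↦8, 7↦2, 8↦4, 9↦9, 10↦1]  zeros at y ∈ ∅
  x = 7: [0↦8, 1↦0, 2↦6, 3↦10, 4↦7, 5↦3, 6↦4, 7↦5, 8↦1, 9↦9, 10↦2]  zeros at y ∈ {1}
  x = 8: [0↦2, 1↦2, 2↦3, 3↦0, 4↦10, 5↦6, 6↦5, 7↦2, 8↦3, 9↦3, 10↦8]  zeros at y ∈ {3}
  x = 9: [0↦2, 1↦10, 2↦6, 3↦7, 4↦8, 5↦4, 6↦1, 7↦5, 8↦0, 9↦3, 10↦9]  zeros at y ∈ {8}
  x = 10: [0↦9, 1↦3, 2↦5, 3↦10, 4↦2, 5↦9, 6↦4, 7↦4, 8↦4, 9↦10, 10↦6]  zeros at y ∈ ∅
Collecting zeros: affine points = {(0, 5), (0, 7), (0, 10), (1, 5), (3, 8), (4, 3), (5, 3), (5, 5), (5, 8), (7, 1), (8, 3), (9, 8)}.
Total count |C(F_11)_aff| = 12.
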